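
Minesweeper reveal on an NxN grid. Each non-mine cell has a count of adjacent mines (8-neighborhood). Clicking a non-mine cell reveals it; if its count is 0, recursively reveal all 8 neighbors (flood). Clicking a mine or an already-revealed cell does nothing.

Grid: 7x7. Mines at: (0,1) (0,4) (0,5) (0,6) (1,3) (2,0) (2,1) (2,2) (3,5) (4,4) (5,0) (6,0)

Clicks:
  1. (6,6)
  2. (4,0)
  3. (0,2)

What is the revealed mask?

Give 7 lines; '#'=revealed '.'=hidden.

Answer: ..#....
.......
.......
.###...
####.##
.######
.######

Derivation:
Click 1 (6,6) count=0: revealed 20 new [(3,1) (3,2) (3,3) (4,1) (4,2) (4,3) (4,5) (4,6) (5,1) (5,2) (5,3) (5,4) (5,5) (5,6) (6,1) (6,2) (6,3) (6,4) (6,5) (6,6)] -> total=20
Click 2 (4,0) count=1: revealed 1 new [(4,0)] -> total=21
Click 3 (0,2) count=2: revealed 1 new [(0,2)] -> total=22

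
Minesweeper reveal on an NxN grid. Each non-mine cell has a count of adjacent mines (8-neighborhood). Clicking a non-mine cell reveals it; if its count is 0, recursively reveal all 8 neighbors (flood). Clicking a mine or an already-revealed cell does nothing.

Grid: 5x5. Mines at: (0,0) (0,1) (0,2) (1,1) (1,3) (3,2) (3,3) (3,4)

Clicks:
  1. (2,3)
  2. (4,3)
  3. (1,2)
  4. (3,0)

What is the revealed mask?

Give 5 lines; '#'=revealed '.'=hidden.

Answer: .....
..#..
##.#.
##...
##.#.

Derivation:
Click 1 (2,3) count=4: revealed 1 new [(2,3)] -> total=1
Click 2 (4,3) count=3: revealed 1 new [(4,3)] -> total=2
Click 3 (1,2) count=4: revealed 1 new [(1,2)] -> total=3
Click 4 (3,0) count=0: revealed 6 new [(2,0) (2,1) (3,0) (3,1) (4,0) (4,1)] -> total=9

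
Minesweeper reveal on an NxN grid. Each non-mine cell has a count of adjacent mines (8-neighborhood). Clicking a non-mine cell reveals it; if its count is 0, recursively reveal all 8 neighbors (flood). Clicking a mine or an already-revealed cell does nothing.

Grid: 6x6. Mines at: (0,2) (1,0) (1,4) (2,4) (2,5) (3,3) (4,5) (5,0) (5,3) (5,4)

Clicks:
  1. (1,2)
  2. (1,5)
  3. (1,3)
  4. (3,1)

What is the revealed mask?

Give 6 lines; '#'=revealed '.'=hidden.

Click 1 (1,2) count=1: revealed 1 new [(1,2)] -> total=1
Click 2 (1,5) count=3: revealed 1 new [(1,5)] -> total=2
Click 3 (1,3) count=3: revealed 1 new [(1,3)] -> total=3
Click 4 (3,1) count=0: revealed 9 new [(2,0) (2,1) (2,2) (3,0) (3,1) (3,2) (4,0) (4,1) (4,2)] -> total=12

Answer: ......
..##.#
###...
###...
###...
......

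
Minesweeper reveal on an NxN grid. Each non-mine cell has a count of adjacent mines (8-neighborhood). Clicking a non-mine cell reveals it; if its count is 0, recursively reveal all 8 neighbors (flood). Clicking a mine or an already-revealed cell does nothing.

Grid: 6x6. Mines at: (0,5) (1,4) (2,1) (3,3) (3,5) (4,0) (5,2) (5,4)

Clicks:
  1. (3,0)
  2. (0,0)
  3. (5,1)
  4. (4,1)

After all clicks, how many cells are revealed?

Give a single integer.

Answer: 11

Derivation:
Click 1 (3,0) count=2: revealed 1 new [(3,0)] -> total=1
Click 2 (0,0) count=0: revealed 8 new [(0,0) (0,1) (0,2) (0,3) (1,0) (1,1) (1,2) (1,3)] -> total=9
Click 3 (5,1) count=2: revealed 1 new [(5,1)] -> total=10
Click 4 (4,1) count=2: revealed 1 new [(4,1)] -> total=11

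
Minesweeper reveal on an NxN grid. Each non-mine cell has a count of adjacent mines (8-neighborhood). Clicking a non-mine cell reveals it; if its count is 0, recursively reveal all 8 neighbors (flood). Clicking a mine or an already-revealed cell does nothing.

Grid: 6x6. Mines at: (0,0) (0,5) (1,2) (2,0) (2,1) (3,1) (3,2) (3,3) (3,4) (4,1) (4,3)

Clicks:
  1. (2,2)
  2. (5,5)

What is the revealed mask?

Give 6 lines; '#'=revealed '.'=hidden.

Click 1 (2,2) count=5: revealed 1 new [(2,2)] -> total=1
Click 2 (5,5) count=0: revealed 4 new [(4,4) (4,5) (5,4) (5,5)] -> total=5

Answer: ......
......
..#...
......
....##
....##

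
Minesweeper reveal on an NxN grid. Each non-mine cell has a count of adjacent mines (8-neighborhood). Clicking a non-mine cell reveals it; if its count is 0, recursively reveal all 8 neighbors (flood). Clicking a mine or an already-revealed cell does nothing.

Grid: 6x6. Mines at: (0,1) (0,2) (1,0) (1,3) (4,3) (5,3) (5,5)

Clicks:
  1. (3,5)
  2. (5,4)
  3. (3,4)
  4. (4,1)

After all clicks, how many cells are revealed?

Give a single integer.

Answer: 23

Derivation:
Click 1 (3,5) count=0: revealed 10 new [(0,4) (0,5) (1,4) (1,5) (2,4) (2,5) (3,4) (3,5) (4,4) (4,5)] -> total=10
Click 2 (5,4) count=3: revealed 1 new [(5,4)] -> total=11
Click 3 (3,4) count=1: revealed 0 new [(none)] -> total=11
Click 4 (4,1) count=0: revealed 12 new [(2,0) (2,1) (2,2) (3,0) (3,1) (3,2) (4,0) (4,1) (4,2) (5,0) (5,1) (5,2)] -> total=23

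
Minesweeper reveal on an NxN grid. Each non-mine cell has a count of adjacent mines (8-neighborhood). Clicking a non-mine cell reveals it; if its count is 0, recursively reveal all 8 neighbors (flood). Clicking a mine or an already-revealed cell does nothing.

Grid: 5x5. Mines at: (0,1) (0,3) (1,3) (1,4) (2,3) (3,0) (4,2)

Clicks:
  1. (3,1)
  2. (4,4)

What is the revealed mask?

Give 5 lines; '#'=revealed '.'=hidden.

Answer: .....
.....
.....
.#.##
...##

Derivation:
Click 1 (3,1) count=2: revealed 1 new [(3,1)] -> total=1
Click 2 (4,4) count=0: revealed 4 new [(3,3) (3,4) (4,3) (4,4)] -> total=5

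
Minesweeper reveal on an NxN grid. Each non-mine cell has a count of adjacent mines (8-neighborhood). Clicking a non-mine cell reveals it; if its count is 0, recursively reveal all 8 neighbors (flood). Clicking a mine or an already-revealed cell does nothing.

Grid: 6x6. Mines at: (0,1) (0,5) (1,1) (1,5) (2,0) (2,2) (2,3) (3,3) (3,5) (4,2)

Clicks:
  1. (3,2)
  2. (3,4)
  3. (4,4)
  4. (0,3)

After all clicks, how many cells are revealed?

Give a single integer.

Answer: 9

Derivation:
Click 1 (3,2) count=4: revealed 1 new [(3,2)] -> total=1
Click 2 (3,4) count=3: revealed 1 new [(3,4)] -> total=2
Click 3 (4,4) count=2: revealed 1 new [(4,4)] -> total=3
Click 4 (0,3) count=0: revealed 6 new [(0,2) (0,3) (0,4) (1,2) (1,3) (1,4)] -> total=9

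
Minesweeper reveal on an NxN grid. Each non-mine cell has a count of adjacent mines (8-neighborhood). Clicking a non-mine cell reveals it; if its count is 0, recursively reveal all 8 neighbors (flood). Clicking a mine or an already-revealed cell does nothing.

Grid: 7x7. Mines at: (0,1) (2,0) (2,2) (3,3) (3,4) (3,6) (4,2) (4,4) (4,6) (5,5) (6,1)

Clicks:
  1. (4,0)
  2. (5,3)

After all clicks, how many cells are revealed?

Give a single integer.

Answer: 7

Derivation:
Click 1 (4,0) count=0: revealed 6 new [(3,0) (3,1) (4,0) (4,1) (5,0) (5,1)] -> total=6
Click 2 (5,3) count=2: revealed 1 new [(5,3)] -> total=7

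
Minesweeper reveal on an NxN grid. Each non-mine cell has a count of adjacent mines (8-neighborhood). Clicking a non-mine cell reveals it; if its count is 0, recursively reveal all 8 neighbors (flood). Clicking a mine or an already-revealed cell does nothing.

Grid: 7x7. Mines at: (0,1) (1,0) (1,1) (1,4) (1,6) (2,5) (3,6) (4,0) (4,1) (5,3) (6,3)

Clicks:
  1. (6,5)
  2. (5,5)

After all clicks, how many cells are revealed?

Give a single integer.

Click 1 (6,5) count=0: revealed 9 new [(4,4) (4,5) (4,6) (5,4) (5,5) (5,6) (6,4) (6,5) (6,6)] -> total=9
Click 2 (5,5) count=0: revealed 0 new [(none)] -> total=9

Answer: 9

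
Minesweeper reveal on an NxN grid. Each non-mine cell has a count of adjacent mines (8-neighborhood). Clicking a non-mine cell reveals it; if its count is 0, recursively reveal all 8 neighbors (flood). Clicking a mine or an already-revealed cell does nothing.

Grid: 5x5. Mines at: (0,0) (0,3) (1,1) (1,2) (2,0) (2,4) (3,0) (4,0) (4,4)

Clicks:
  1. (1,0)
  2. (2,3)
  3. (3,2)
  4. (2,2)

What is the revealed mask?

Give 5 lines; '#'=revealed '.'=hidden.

Click 1 (1,0) count=3: revealed 1 new [(1,0)] -> total=1
Click 2 (2,3) count=2: revealed 1 new [(2,3)] -> total=2
Click 3 (3,2) count=0: revealed 8 new [(2,1) (2,2) (3,1) (3,2) (3,3) (4,1) (4,2) (4,3)] -> total=10
Click 4 (2,2) count=2: revealed 0 new [(none)] -> total=10

Answer: .....
#....
.###.
.###.
.###.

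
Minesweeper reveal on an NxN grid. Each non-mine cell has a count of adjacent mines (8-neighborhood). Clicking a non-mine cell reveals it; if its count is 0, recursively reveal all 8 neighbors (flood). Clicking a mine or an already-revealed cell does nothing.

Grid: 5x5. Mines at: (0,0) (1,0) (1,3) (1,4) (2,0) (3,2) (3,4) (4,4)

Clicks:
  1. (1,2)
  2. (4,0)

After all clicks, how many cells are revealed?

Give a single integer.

Answer: 5

Derivation:
Click 1 (1,2) count=1: revealed 1 new [(1,2)] -> total=1
Click 2 (4,0) count=0: revealed 4 new [(3,0) (3,1) (4,0) (4,1)] -> total=5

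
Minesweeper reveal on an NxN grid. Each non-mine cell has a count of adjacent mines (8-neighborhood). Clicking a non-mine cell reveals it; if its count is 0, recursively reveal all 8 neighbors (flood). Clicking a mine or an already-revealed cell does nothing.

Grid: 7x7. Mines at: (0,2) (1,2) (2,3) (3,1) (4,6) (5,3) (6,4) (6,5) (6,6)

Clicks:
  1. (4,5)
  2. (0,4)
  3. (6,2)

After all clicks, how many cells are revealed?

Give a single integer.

Answer: 16

Derivation:
Click 1 (4,5) count=1: revealed 1 new [(4,5)] -> total=1
Click 2 (0,4) count=0: revealed 14 new [(0,3) (0,4) (0,5) (0,6) (1,3) (1,4) (1,5) (1,6) (2,4) (2,5) (2,6) (3,4) (3,5) (3,6)] -> total=15
Click 3 (6,2) count=1: revealed 1 new [(6,2)] -> total=16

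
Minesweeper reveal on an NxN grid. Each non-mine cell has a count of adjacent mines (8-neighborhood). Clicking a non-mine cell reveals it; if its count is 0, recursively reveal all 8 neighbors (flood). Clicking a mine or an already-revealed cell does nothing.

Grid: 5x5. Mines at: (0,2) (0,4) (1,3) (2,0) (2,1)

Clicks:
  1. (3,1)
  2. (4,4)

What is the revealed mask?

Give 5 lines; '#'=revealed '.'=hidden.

Answer: .....
.....
..###
#####
#####

Derivation:
Click 1 (3,1) count=2: revealed 1 new [(3,1)] -> total=1
Click 2 (4,4) count=0: revealed 12 new [(2,2) (2,3) (2,4) (3,0) (3,2) (3,3) (3,4) (4,0) (4,1) (4,2) (4,3) (4,4)] -> total=13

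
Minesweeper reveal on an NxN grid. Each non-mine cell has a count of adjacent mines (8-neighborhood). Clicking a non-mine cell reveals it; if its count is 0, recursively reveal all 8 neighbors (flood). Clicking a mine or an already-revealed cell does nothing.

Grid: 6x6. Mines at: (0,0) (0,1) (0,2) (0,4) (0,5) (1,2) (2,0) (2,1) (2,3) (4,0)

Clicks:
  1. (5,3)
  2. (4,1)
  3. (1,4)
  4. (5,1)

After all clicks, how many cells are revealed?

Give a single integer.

Click 1 (5,3) count=0: revealed 19 new [(1,4) (1,5) (2,4) (2,5) (3,1) (3,2) (3,3) (3,4) (3,5) (4,1) (4,2) (4,3) (4,4) (4,5) (5,1) (5,2) (5,3) (5,4) (5,5)] -> total=19
Click 2 (4,1) count=1: revealed 0 new [(none)] -> total=19
Click 3 (1,4) count=3: revealed 0 new [(none)] -> total=19
Click 4 (5,1) count=1: revealed 0 new [(none)] -> total=19

Answer: 19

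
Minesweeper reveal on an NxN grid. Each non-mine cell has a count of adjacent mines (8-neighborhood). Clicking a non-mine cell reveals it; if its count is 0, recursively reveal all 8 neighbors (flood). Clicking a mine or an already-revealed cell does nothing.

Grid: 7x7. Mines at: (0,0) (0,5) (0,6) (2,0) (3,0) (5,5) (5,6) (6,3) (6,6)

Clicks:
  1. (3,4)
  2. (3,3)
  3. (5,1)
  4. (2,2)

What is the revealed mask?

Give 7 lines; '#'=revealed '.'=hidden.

Click 1 (3,4) count=0: revealed 37 new [(0,1) (0,2) (0,3) (0,4) (1,1) (1,2) (1,3) (1,4) (1,5) (1,6) (2,1) (2,2) (2,3) (2,4) (2,5) (2,6) (3,1) (3,2) (3,3) (3,4) (3,5) (3,6) (4,0) (4,1) (4,2) (4,3) (4,4) (4,5) (4,6) (5,0) (5,1) (5,2) (5,3) (5,4) (6,0) (6,1) (6,2)] -> total=37
Click 2 (3,3) count=0: revealed 0 new [(none)] -> total=37
Click 3 (5,1) count=0: revealed 0 new [(none)] -> total=37
Click 4 (2,2) count=0: revealed 0 new [(none)] -> total=37

Answer: .####..
.######
.######
.######
#######
#####..
###....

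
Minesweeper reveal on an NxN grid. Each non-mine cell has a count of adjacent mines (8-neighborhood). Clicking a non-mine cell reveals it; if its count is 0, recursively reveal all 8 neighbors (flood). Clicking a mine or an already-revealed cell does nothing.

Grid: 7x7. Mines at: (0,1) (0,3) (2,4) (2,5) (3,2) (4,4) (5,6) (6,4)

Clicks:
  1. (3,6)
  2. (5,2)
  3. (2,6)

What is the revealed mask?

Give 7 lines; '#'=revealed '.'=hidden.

Click 1 (3,6) count=1: revealed 1 new [(3,6)] -> total=1
Click 2 (5,2) count=0: revealed 18 new [(1,0) (1,1) (2,0) (2,1) (3,0) (3,1) (4,0) (4,1) (4,2) (4,3) (5,0) (5,1) (5,2) (5,3) (6,0) (6,1) (6,2) (6,3)] -> total=19
Click 3 (2,6) count=1: revealed 1 new [(2,6)] -> total=20

Answer: .......
##.....
##....#
##....#
####...
####...
####...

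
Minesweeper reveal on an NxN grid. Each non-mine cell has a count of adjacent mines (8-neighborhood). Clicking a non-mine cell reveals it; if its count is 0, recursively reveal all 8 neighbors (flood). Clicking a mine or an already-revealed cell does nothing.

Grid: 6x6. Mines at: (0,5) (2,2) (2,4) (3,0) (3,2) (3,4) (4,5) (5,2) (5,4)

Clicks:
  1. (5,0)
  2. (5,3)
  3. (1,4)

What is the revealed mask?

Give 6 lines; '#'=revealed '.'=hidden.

Answer: ......
....#.
......
......
##....
##.#..

Derivation:
Click 1 (5,0) count=0: revealed 4 new [(4,0) (4,1) (5,0) (5,1)] -> total=4
Click 2 (5,3) count=2: revealed 1 new [(5,3)] -> total=5
Click 3 (1,4) count=2: revealed 1 new [(1,4)] -> total=6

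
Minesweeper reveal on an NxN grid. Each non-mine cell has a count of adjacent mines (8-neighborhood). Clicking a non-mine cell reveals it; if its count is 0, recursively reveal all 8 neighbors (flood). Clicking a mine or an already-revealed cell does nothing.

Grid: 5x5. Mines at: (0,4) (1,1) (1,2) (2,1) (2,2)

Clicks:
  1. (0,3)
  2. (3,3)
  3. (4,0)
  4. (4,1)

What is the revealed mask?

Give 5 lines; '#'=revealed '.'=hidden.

Answer: ...#.
...##
...##
#####
#####

Derivation:
Click 1 (0,3) count=2: revealed 1 new [(0,3)] -> total=1
Click 2 (3,3) count=1: revealed 1 new [(3,3)] -> total=2
Click 3 (4,0) count=0: revealed 13 new [(1,3) (1,4) (2,3) (2,4) (3,0) (3,1) (3,2) (3,4) (4,0) (4,1) (4,2) (4,3) (4,4)] -> total=15
Click 4 (4,1) count=0: revealed 0 new [(none)] -> total=15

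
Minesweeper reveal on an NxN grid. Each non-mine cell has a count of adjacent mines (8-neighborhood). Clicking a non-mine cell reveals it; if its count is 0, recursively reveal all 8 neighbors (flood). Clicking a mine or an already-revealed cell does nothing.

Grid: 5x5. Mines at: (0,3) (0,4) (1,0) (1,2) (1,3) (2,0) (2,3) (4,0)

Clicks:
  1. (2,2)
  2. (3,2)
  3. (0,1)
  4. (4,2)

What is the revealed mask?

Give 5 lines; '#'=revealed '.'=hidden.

Answer: .#...
.....
..#..
.####
.####

Derivation:
Click 1 (2,2) count=3: revealed 1 new [(2,2)] -> total=1
Click 2 (3,2) count=1: revealed 1 new [(3,2)] -> total=2
Click 3 (0,1) count=2: revealed 1 new [(0,1)] -> total=3
Click 4 (4,2) count=0: revealed 7 new [(3,1) (3,3) (3,4) (4,1) (4,2) (4,3) (4,4)] -> total=10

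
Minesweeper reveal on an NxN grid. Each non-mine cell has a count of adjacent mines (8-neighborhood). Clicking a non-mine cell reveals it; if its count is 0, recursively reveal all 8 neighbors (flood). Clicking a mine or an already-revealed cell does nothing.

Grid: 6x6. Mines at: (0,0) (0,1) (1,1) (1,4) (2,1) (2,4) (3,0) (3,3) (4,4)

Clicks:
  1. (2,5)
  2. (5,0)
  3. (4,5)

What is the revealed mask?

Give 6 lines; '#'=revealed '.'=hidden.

Answer: ......
......
.....#
......
####.#
####..

Derivation:
Click 1 (2,5) count=2: revealed 1 new [(2,5)] -> total=1
Click 2 (5,0) count=0: revealed 8 new [(4,0) (4,1) (4,2) (4,3) (5,0) (5,1) (5,2) (5,3)] -> total=9
Click 3 (4,5) count=1: revealed 1 new [(4,5)] -> total=10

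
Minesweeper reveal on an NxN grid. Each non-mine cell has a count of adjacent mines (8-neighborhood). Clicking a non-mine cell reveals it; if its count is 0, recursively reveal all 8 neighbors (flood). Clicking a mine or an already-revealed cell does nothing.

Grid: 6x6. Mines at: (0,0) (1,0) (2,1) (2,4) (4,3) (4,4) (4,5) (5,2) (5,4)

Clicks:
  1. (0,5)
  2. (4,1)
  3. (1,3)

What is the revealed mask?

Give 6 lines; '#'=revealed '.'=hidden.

Click 1 (0,5) count=0: revealed 10 new [(0,1) (0,2) (0,3) (0,4) (0,5) (1,1) (1,2) (1,3) (1,4) (1,5)] -> total=10
Click 2 (4,1) count=1: revealed 1 new [(4,1)] -> total=11
Click 3 (1,3) count=1: revealed 0 new [(none)] -> total=11

Answer: .#####
.#####
......
......
.#....
......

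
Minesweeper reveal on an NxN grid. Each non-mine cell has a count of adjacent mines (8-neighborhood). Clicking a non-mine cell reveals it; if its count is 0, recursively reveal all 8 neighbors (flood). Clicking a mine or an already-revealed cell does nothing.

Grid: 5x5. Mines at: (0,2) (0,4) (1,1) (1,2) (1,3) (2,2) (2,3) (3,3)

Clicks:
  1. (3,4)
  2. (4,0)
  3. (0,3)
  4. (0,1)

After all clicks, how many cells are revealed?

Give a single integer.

Click 1 (3,4) count=2: revealed 1 new [(3,4)] -> total=1
Click 2 (4,0) count=0: revealed 8 new [(2,0) (2,1) (3,0) (3,1) (3,2) (4,0) (4,1) (4,2)] -> total=9
Click 3 (0,3) count=4: revealed 1 new [(0,3)] -> total=10
Click 4 (0,1) count=3: revealed 1 new [(0,1)] -> total=11

Answer: 11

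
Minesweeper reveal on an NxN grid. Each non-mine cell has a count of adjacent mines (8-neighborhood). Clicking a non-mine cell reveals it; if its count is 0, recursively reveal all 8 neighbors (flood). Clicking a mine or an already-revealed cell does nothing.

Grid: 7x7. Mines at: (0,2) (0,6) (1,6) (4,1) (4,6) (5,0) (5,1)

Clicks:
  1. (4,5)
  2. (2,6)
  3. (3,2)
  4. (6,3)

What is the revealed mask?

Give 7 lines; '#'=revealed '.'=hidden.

Click 1 (4,5) count=1: revealed 1 new [(4,5)] -> total=1
Click 2 (2,6) count=1: revealed 1 new [(2,6)] -> total=2
Click 3 (3,2) count=1: revealed 1 new [(3,2)] -> total=3
Click 4 (6,3) count=0: revealed 35 new [(0,0) (0,1) (0,3) (0,4) (0,5) (1,0) (1,1) (1,2) (1,3) (1,4) (1,5) (2,0) (2,1) (2,2) (2,3) (2,4) (2,5) (3,0) (3,1) (3,3) (3,4) (3,5) (4,2) (4,3) (4,4) (5,2) (5,3) (5,4) (5,5) (5,6) (6,2) (6,3) (6,4) (6,5) (6,6)] -> total=38

Answer: ##.###.
######.
#######
######.
..####.
..#####
..#####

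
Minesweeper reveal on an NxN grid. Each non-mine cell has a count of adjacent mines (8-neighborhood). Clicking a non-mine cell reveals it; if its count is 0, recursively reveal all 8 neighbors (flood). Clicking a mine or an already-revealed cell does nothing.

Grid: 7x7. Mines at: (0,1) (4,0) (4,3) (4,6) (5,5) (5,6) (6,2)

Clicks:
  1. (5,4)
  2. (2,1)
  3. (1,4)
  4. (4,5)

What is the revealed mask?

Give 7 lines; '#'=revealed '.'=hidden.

Answer: ..#####
#######
#######
#######
.....#.
....#..
.......

Derivation:
Click 1 (5,4) count=2: revealed 1 new [(5,4)] -> total=1
Click 2 (2,1) count=0: revealed 26 new [(0,2) (0,3) (0,4) (0,5) (0,6) (1,0) (1,1) (1,2) (1,3) (1,4) (1,5) (1,6) (2,0) (2,1) (2,2) (2,3) (2,4) (2,5) (2,6) (3,0) (3,1) (3,2) (3,3) (3,4) (3,5) (3,6)] -> total=27
Click 3 (1,4) count=0: revealed 0 new [(none)] -> total=27
Click 4 (4,5) count=3: revealed 1 new [(4,5)] -> total=28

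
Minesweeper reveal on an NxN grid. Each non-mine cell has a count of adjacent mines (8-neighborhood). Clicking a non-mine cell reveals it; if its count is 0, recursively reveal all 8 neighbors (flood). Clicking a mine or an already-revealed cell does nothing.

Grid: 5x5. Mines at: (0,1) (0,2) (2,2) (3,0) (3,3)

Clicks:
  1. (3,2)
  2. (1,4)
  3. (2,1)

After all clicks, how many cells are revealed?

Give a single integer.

Click 1 (3,2) count=2: revealed 1 new [(3,2)] -> total=1
Click 2 (1,4) count=0: revealed 6 new [(0,3) (0,4) (1,3) (1,4) (2,3) (2,4)] -> total=7
Click 3 (2,1) count=2: revealed 1 new [(2,1)] -> total=8

Answer: 8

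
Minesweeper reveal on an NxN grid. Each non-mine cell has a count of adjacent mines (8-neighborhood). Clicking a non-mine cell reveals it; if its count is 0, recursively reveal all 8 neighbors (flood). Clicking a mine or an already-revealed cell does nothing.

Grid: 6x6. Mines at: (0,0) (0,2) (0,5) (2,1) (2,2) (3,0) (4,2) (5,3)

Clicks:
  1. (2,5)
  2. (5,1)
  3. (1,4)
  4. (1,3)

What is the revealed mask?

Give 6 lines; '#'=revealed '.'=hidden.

Answer: ......
...###
...###
...###
...###
.#..##

Derivation:
Click 1 (2,5) count=0: revealed 14 new [(1,3) (1,4) (1,5) (2,3) (2,4) (2,5) (3,3) (3,4) (3,5) (4,3) (4,4) (4,5) (5,4) (5,5)] -> total=14
Click 2 (5,1) count=1: revealed 1 new [(5,1)] -> total=15
Click 3 (1,4) count=1: revealed 0 new [(none)] -> total=15
Click 4 (1,3) count=2: revealed 0 new [(none)] -> total=15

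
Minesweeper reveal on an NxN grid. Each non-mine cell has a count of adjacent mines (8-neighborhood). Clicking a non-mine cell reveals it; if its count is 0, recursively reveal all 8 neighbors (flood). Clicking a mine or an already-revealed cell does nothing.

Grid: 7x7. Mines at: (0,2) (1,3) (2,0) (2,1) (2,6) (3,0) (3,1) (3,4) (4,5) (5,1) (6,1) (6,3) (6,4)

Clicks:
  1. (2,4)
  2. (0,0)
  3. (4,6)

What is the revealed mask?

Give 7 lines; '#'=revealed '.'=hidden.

Answer: ##.....
##.....
....#..
.......
......#
.......
.......

Derivation:
Click 1 (2,4) count=2: revealed 1 new [(2,4)] -> total=1
Click 2 (0,0) count=0: revealed 4 new [(0,0) (0,1) (1,0) (1,1)] -> total=5
Click 3 (4,6) count=1: revealed 1 new [(4,6)] -> total=6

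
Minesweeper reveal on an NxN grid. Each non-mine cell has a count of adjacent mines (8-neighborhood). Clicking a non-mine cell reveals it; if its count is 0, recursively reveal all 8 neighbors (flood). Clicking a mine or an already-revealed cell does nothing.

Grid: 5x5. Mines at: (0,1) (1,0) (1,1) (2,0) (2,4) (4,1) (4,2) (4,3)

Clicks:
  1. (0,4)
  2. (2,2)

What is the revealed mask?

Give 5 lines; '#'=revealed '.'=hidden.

Click 1 (0,4) count=0: revealed 6 new [(0,2) (0,3) (0,4) (1,2) (1,3) (1,4)] -> total=6
Click 2 (2,2) count=1: revealed 1 new [(2,2)] -> total=7

Answer: ..###
..###
..#..
.....
.....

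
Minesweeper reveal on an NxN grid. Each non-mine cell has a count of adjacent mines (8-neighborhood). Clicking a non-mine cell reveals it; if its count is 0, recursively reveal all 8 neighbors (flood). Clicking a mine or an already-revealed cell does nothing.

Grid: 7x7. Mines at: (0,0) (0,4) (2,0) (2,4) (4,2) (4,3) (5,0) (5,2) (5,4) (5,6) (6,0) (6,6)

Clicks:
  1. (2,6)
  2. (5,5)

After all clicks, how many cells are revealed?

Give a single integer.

Click 1 (2,6) count=0: revealed 10 new [(0,5) (0,6) (1,5) (1,6) (2,5) (2,6) (3,5) (3,6) (4,5) (4,6)] -> total=10
Click 2 (5,5) count=3: revealed 1 new [(5,5)] -> total=11

Answer: 11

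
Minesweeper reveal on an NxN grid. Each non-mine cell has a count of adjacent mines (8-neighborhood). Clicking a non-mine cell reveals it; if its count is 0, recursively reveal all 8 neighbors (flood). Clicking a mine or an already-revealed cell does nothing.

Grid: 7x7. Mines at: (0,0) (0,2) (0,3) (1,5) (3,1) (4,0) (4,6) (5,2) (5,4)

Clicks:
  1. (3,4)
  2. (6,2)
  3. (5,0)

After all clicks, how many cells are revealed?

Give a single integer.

Click 1 (3,4) count=0: revealed 15 new [(1,2) (1,3) (1,4) (2,2) (2,3) (2,4) (2,5) (3,2) (3,3) (3,4) (3,5) (4,2) (4,3) (4,4) (4,5)] -> total=15
Click 2 (6,2) count=1: revealed 1 new [(6,2)] -> total=16
Click 3 (5,0) count=1: revealed 1 new [(5,0)] -> total=17

Answer: 17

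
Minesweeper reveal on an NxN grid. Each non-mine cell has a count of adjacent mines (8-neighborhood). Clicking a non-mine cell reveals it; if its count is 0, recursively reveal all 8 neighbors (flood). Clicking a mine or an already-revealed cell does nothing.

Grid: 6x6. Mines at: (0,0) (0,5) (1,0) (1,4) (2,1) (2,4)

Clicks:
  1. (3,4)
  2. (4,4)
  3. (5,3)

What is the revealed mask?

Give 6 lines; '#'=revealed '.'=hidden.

Answer: ......
......
......
######
######
######

Derivation:
Click 1 (3,4) count=1: revealed 1 new [(3,4)] -> total=1
Click 2 (4,4) count=0: revealed 17 new [(3,0) (3,1) (3,2) (3,3) (3,5) (4,0) (4,1) (4,2) (4,3) (4,4) (4,5) (5,0) (5,1) (5,2) (5,3) (5,4) (5,5)] -> total=18
Click 3 (5,3) count=0: revealed 0 new [(none)] -> total=18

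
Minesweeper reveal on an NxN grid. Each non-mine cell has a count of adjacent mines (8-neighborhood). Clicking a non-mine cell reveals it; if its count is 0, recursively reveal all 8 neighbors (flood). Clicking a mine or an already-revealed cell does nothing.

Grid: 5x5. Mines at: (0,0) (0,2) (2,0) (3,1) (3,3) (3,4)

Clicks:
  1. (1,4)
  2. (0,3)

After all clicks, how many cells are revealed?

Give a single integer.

Answer: 6

Derivation:
Click 1 (1,4) count=0: revealed 6 new [(0,3) (0,4) (1,3) (1,4) (2,3) (2,4)] -> total=6
Click 2 (0,3) count=1: revealed 0 new [(none)] -> total=6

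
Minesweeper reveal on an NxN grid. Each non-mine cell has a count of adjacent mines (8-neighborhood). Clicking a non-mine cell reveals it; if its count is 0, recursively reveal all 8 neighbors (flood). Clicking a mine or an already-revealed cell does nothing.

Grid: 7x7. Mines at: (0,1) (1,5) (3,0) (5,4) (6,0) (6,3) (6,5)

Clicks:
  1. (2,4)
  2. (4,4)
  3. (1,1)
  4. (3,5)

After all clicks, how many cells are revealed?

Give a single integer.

Answer: 30

Derivation:
Click 1 (2,4) count=1: revealed 1 new [(2,4)] -> total=1
Click 2 (4,4) count=1: revealed 1 new [(4,4)] -> total=2
Click 3 (1,1) count=1: revealed 1 new [(1,1)] -> total=3
Click 4 (3,5) count=0: revealed 27 new [(0,2) (0,3) (0,4) (1,2) (1,3) (1,4) (2,1) (2,2) (2,3) (2,5) (2,6) (3,1) (3,2) (3,3) (3,4) (3,5) (3,6) (4,1) (4,2) (4,3) (4,5) (4,6) (5,1) (5,2) (5,3) (5,5) (5,6)] -> total=30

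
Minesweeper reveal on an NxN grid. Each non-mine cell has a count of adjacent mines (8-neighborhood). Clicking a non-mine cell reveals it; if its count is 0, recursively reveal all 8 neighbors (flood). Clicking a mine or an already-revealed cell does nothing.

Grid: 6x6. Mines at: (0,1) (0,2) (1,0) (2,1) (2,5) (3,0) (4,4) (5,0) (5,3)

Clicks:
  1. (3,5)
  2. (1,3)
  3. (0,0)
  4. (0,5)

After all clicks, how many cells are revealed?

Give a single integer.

Click 1 (3,5) count=2: revealed 1 new [(3,5)] -> total=1
Click 2 (1,3) count=1: revealed 1 new [(1,3)] -> total=2
Click 3 (0,0) count=2: revealed 1 new [(0,0)] -> total=3
Click 4 (0,5) count=0: revealed 5 new [(0,3) (0,4) (0,5) (1,4) (1,5)] -> total=8

Answer: 8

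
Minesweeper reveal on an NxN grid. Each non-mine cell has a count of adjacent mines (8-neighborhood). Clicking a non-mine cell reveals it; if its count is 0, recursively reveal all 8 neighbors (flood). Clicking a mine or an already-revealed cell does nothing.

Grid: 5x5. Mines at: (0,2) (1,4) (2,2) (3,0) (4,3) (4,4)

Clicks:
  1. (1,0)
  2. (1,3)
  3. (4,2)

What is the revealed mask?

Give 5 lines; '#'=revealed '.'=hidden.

Answer: ##...
##.#.
##...
.....
..#..

Derivation:
Click 1 (1,0) count=0: revealed 6 new [(0,0) (0,1) (1,0) (1,1) (2,0) (2,1)] -> total=6
Click 2 (1,3) count=3: revealed 1 new [(1,3)] -> total=7
Click 3 (4,2) count=1: revealed 1 new [(4,2)] -> total=8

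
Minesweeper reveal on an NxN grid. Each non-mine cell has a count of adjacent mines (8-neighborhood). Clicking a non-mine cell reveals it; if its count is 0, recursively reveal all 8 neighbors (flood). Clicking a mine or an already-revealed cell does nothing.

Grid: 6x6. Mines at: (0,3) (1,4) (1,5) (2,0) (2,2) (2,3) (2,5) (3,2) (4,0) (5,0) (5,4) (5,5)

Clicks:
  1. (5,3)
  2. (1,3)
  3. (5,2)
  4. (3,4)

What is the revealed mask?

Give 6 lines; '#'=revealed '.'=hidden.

Click 1 (5,3) count=1: revealed 1 new [(5,3)] -> total=1
Click 2 (1,3) count=4: revealed 1 new [(1,3)] -> total=2
Click 3 (5,2) count=0: revealed 5 new [(4,1) (4,2) (4,3) (5,1) (5,2)] -> total=7
Click 4 (3,4) count=2: revealed 1 new [(3,4)] -> total=8

Answer: ......
...#..
......
....#.
.###..
.###..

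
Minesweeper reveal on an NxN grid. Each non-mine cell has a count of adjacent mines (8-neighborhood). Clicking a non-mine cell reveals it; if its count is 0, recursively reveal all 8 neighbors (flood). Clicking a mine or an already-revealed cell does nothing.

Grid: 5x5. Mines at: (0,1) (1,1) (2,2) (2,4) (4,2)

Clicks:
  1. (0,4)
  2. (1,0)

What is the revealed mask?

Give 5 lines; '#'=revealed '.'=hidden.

Answer: ..###
#.###
.....
.....
.....

Derivation:
Click 1 (0,4) count=0: revealed 6 new [(0,2) (0,3) (0,4) (1,2) (1,3) (1,4)] -> total=6
Click 2 (1,0) count=2: revealed 1 new [(1,0)] -> total=7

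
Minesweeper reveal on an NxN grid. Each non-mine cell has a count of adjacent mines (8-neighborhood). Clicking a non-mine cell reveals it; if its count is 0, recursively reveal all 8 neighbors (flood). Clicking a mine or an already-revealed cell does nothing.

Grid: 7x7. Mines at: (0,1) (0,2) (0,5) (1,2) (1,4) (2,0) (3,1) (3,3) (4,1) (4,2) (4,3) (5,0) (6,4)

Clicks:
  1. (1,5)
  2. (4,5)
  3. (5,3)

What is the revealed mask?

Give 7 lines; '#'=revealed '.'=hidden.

Answer: .......
.....##
....###
....###
....###
...####
.....##

Derivation:
Click 1 (1,5) count=2: revealed 1 new [(1,5)] -> total=1
Click 2 (4,5) count=0: revealed 15 new [(1,6) (2,4) (2,5) (2,6) (3,4) (3,5) (3,6) (4,4) (4,5) (4,6) (5,4) (5,5) (5,6) (6,5) (6,6)] -> total=16
Click 3 (5,3) count=3: revealed 1 new [(5,3)] -> total=17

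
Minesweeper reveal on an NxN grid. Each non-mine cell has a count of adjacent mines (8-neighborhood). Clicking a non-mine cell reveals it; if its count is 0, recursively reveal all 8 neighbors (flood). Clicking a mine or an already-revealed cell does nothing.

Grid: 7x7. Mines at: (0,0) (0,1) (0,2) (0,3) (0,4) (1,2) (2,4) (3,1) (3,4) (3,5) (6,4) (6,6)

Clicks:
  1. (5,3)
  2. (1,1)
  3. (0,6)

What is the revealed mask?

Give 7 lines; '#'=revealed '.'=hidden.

Click 1 (5,3) count=1: revealed 1 new [(5,3)] -> total=1
Click 2 (1,1) count=4: revealed 1 new [(1,1)] -> total=2
Click 3 (0,6) count=0: revealed 6 new [(0,5) (0,6) (1,5) (1,6) (2,5) (2,6)] -> total=8

Answer: .....##
.#...##
.....##
.......
.......
...#...
.......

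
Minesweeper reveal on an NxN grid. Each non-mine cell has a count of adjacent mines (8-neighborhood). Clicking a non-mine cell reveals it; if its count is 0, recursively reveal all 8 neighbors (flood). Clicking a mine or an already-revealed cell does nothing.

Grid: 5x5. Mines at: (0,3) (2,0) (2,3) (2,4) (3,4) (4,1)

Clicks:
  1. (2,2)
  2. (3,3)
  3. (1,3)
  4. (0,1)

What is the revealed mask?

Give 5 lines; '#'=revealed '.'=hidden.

Answer: ###..
####.
..#..
...#.
.....

Derivation:
Click 1 (2,2) count=1: revealed 1 new [(2,2)] -> total=1
Click 2 (3,3) count=3: revealed 1 new [(3,3)] -> total=2
Click 3 (1,3) count=3: revealed 1 new [(1,3)] -> total=3
Click 4 (0,1) count=0: revealed 6 new [(0,0) (0,1) (0,2) (1,0) (1,1) (1,2)] -> total=9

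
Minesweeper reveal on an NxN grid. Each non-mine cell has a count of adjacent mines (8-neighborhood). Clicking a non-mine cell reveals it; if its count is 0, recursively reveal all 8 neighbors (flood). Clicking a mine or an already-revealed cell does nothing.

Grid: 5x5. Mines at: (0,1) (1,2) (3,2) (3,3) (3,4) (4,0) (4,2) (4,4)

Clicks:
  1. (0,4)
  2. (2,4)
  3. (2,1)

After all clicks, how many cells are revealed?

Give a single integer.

Answer: 7

Derivation:
Click 1 (0,4) count=0: revealed 6 new [(0,3) (0,4) (1,3) (1,4) (2,3) (2,4)] -> total=6
Click 2 (2,4) count=2: revealed 0 new [(none)] -> total=6
Click 3 (2,1) count=2: revealed 1 new [(2,1)] -> total=7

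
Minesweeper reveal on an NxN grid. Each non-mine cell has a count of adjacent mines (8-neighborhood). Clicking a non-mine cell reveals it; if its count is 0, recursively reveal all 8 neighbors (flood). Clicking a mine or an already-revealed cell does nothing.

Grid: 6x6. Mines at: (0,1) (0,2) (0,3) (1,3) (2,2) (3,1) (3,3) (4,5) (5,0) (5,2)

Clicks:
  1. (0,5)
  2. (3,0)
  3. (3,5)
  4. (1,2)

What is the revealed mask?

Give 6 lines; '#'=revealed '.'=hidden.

Click 1 (0,5) count=0: revealed 8 new [(0,4) (0,5) (1,4) (1,5) (2,4) (2,5) (3,4) (3,5)] -> total=8
Click 2 (3,0) count=1: revealed 1 new [(3,0)] -> total=9
Click 3 (3,5) count=1: revealed 0 new [(none)] -> total=9
Click 4 (1,2) count=5: revealed 1 new [(1,2)] -> total=10

Answer: ....##
..#.##
....##
#...##
......
......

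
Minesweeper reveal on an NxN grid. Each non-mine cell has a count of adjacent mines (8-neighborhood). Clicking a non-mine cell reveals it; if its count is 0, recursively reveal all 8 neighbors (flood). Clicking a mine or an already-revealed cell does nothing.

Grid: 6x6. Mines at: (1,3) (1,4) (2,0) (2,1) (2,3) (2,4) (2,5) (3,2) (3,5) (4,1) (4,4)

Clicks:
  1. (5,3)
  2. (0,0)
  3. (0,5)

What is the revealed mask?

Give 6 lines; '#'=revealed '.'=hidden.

Answer: ###..#
###...
......
......
......
...#..

Derivation:
Click 1 (5,3) count=1: revealed 1 new [(5,3)] -> total=1
Click 2 (0,0) count=0: revealed 6 new [(0,0) (0,1) (0,2) (1,0) (1,1) (1,2)] -> total=7
Click 3 (0,5) count=1: revealed 1 new [(0,5)] -> total=8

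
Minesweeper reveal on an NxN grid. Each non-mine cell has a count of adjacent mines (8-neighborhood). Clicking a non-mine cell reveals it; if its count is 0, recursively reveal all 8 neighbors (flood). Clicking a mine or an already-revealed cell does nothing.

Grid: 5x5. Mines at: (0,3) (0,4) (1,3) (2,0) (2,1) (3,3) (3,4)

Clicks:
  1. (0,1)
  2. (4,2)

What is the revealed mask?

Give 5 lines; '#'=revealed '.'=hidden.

Click 1 (0,1) count=0: revealed 6 new [(0,0) (0,1) (0,2) (1,0) (1,1) (1,2)] -> total=6
Click 2 (4,2) count=1: revealed 1 new [(4,2)] -> total=7

Answer: ###..
###..
.....
.....
..#..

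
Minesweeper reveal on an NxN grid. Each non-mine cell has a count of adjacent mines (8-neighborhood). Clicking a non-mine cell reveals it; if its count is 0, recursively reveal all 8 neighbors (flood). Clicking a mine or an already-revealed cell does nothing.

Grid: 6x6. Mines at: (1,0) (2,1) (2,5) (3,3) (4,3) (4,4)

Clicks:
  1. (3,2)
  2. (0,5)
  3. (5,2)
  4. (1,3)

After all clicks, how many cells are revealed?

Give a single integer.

Click 1 (3,2) count=3: revealed 1 new [(3,2)] -> total=1
Click 2 (0,5) count=0: revealed 13 new [(0,1) (0,2) (0,3) (0,4) (0,5) (1,1) (1,2) (1,3) (1,4) (1,5) (2,2) (2,3) (2,4)] -> total=14
Click 3 (5,2) count=1: revealed 1 new [(5,2)] -> total=15
Click 4 (1,3) count=0: revealed 0 new [(none)] -> total=15

Answer: 15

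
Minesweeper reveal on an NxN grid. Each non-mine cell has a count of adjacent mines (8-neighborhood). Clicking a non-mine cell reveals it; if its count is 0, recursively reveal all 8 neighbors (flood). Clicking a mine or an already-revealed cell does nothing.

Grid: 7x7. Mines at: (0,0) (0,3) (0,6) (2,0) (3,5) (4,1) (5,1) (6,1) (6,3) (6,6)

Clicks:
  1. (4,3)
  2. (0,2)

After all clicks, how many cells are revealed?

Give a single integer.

Answer: 19

Derivation:
Click 1 (4,3) count=0: revealed 18 new [(1,1) (1,2) (1,3) (1,4) (2,1) (2,2) (2,3) (2,4) (3,1) (3,2) (3,3) (3,4) (4,2) (4,3) (4,4) (5,2) (5,3) (5,4)] -> total=18
Click 2 (0,2) count=1: revealed 1 new [(0,2)] -> total=19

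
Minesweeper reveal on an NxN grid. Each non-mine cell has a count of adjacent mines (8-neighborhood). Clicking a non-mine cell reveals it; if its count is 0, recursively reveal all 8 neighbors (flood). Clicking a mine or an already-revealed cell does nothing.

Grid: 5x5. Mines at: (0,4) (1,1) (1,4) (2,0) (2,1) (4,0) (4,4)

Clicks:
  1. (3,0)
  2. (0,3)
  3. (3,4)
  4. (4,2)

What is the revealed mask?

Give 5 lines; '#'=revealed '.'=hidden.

Answer: ...#.
.....
.....
#####
.###.

Derivation:
Click 1 (3,0) count=3: revealed 1 new [(3,0)] -> total=1
Click 2 (0,3) count=2: revealed 1 new [(0,3)] -> total=2
Click 3 (3,4) count=1: revealed 1 new [(3,4)] -> total=3
Click 4 (4,2) count=0: revealed 6 new [(3,1) (3,2) (3,3) (4,1) (4,2) (4,3)] -> total=9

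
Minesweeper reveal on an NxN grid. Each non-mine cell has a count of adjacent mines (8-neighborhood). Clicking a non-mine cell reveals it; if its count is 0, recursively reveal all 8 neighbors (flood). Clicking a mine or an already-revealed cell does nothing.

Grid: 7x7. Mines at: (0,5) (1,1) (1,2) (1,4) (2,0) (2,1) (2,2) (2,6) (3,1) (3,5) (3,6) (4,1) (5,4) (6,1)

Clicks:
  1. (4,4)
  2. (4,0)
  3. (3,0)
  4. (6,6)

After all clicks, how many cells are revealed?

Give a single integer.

Click 1 (4,4) count=2: revealed 1 new [(4,4)] -> total=1
Click 2 (4,0) count=2: revealed 1 new [(4,0)] -> total=2
Click 3 (3,0) count=4: revealed 1 new [(3,0)] -> total=3
Click 4 (6,6) count=0: revealed 6 new [(4,5) (4,6) (5,5) (5,6) (6,5) (6,6)] -> total=9

Answer: 9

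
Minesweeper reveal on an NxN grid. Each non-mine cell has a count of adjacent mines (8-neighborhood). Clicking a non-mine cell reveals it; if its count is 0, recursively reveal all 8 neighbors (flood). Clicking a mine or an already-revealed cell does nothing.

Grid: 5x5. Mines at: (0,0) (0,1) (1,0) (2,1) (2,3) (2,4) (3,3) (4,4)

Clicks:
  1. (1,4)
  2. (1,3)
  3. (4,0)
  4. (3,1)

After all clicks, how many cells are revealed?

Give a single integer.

Answer: 8

Derivation:
Click 1 (1,4) count=2: revealed 1 new [(1,4)] -> total=1
Click 2 (1,3) count=2: revealed 1 new [(1,3)] -> total=2
Click 3 (4,0) count=0: revealed 6 new [(3,0) (3,1) (3,2) (4,0) (4,1) (4,2)] -> total=8
Click 4 (3,1) count=1: revealed 0 new [(none)] -> total=8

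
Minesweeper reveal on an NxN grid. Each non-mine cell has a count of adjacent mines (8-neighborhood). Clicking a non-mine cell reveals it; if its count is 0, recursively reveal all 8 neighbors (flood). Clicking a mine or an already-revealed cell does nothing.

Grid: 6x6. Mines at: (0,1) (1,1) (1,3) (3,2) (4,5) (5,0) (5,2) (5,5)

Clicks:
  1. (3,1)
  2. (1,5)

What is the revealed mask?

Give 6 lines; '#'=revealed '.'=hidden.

Answer: ....##
....##
....##
.#..##
......
......

Derivation:
Click 1 (3,1) count=1: revealed 1 new [(3,1)] -> total=1
Click 2 (1,5) count=0: revealed 8 new [(0,4) (0,5) (1,4) (1,5) (2,4) (2,5) (3,4) (3,5)] -> total=9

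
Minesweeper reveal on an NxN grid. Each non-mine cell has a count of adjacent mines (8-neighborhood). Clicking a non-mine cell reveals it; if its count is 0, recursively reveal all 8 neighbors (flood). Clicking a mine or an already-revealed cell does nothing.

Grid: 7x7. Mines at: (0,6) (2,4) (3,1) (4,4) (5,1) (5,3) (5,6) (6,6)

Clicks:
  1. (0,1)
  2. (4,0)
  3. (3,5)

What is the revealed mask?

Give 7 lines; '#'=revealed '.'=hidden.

Click 1 (0,1) count=0: revealed 16 new [(0,0) (0,1) (0,2) (0,3) (0,4) (0,5) (1,0) (1,1) (1,2) (1,3) (1,4) (1,5) (2,0) (2,1) (2,2) (2,3)] -> total=16
Click 2 (4,0) count=2: revealed 1 new [(4,0)] -> total=17
Click 3 (3,5) count=2: revealed 1 new [(3,5)] -> total=18

Answer: ######.
######.
####...
.....#.
#......
.......
.......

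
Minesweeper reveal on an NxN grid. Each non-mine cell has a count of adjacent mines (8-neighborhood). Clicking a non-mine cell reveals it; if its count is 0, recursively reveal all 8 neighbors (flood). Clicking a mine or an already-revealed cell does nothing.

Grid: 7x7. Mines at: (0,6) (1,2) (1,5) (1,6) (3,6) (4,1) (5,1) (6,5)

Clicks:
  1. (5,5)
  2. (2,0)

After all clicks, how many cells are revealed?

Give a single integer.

Answer: 9

Derivation:
Click 1 (5,5) count=1: revealed 1 new [(5,5)] -> total=1
Click 2 (2,0) count=0: revealed 8 new [(0,0) (0,1) (1,0) (1,1) (2,0) (2,1) (3,0) (3,1)] -> total=9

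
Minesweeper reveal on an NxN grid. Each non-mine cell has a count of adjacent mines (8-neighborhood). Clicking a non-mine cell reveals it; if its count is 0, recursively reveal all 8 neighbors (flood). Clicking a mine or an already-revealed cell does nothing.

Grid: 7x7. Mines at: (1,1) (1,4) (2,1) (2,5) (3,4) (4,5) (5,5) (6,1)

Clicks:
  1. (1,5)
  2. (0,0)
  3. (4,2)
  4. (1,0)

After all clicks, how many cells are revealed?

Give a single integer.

Click 1 (1,5) count=2: revealed 1 new [(1,5)] -> total=1
Click 2 (0,0) count=1: revealed 1 new [(0,0)] -> total=2
Click 3 (4,2) count=0: revealed 17 new [(3,0) (3,1) (3,2) (3,3) (4,0) (4,1) (4,2) (4,3) (4,4) (5,0) (5,1) (5,2) (5,3) (5,4) (6,2) (6,3) (6,4)] -> total=19
Click 4 (1,0) count=2: revealed 1 new [(1,0)] -> total=20

Answer: 20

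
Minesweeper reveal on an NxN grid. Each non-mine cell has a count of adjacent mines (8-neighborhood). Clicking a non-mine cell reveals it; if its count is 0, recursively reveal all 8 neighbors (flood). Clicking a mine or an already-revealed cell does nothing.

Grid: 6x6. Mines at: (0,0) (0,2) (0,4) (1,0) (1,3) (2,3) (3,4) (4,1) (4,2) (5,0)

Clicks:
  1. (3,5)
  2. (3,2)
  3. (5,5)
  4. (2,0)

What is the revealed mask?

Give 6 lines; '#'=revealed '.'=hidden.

Click 1 (3,5) count=1: revealed 1 new [(3,5)] -> total=1
Click 2 (3,2) count=3: revealed 1 new [(3,2)] -> total=2
Click 3 (5,5) count=0: revealed 6 new [(4,3) (4,4) (4,5) (5,3) (5,4) (5,5)] -> total=8
Click 4 (2,0) count=1: revealed 1 new [(2,0)] -> total=9

Answer: ......
......
#.....
..#..#
...###
...###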